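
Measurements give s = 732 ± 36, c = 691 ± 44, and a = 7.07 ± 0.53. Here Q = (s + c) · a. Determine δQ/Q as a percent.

8.49%

Let u = s + c = 1420. δu = √(δs² + δc²) = √(1300 + 1940) = 56.9, so δu/u = 0.0400.
Q is then a monomial in u, a:
δQ/Q = √((δu/u)² + (1·δa/a)²) = √(0.00160 + 0.00562) = 0.0849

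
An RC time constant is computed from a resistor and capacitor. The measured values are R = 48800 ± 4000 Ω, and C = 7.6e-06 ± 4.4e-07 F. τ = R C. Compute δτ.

0.0372 s

τ is a product of powers, so relative uncertainties combine in quadrature:
  (1·δR/R)² = (1×0.0820)² = 0.00672;  (1·δC/C)² = (1×0.0579)² = 0.00335
δτ/τ = √(0.0101) = 0.100
τ = 0.371 s, so δτ = 0.100 × 0.371 = 0.0372 s.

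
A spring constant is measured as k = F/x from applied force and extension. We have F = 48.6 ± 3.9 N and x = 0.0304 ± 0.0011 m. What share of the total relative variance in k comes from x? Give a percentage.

16.9%

(δk/k)² = (1·δF/F)² + (-1·δx/x)²
  F term: (1×0.0802)² = 0.00644
  x term: (-1×0.0362)² = 0.00131
Total = 0.00775. Share from x = 0.00131/0.00775 = 0.169.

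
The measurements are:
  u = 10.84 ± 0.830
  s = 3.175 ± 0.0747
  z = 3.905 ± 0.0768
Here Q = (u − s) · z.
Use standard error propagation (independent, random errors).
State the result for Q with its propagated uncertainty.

Let w = u − s = 7.665. δw = √(δu² + δs²) = √(0.689 + 0.00558) = 0.833, so δw/w = 0.109.
Q is then a monomial in w, z:
δQ/Q = √((δw/w)² + (1·δz/z)²) = √(0.0118 + 0.000387) = 0.110
Q = 29.93, so δQ = 0.110 × 29.93 = 3.31.

29.93 ± 3.31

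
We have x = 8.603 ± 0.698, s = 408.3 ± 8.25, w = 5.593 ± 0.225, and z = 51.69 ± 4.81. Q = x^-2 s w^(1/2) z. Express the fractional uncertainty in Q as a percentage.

Products/powers → add relative errors in quadrature, weighted by exponent:
  (-2·δx/x)² = (-2×0.0811)² = 0.0263;  (1·δs/s)² = (1×0.0202)² = 0.000408;  (½·δw/w)² = (0.5×0.0402)² = 0.000405;  (1·δz/z)² = (1×0.0931)² = 0.00866
δQ/Q = √(0.0358) = 0.189

18.9%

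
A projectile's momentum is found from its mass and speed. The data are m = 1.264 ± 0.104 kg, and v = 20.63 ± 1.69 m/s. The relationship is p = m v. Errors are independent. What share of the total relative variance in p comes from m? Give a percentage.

(δp/p)² = (1·δm/m)² + (1·δv/v)²
  m term: (1×0.0823)² = 0.00677
  v term: (1×0.0819)² = 0.00671
Total = 0.0135. Share from m = 0.00677/0.0135 = 0.502.

50.2%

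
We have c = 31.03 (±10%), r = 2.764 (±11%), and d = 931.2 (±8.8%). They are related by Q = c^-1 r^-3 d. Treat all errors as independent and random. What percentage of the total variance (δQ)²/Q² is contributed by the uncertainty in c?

7.90%

(δQ/Q)² = (-1·δc/c)² + (-3·δr/r)² + (1·δd/d)²
  c term: (-1×0.100)² = 0.0100
  r term: (-3×0.110)² = 0.109
  d term: (1×0.0880)² = 0.00774
Total = 0.127. Share from c = 0.0100/0.127 = 0.0790.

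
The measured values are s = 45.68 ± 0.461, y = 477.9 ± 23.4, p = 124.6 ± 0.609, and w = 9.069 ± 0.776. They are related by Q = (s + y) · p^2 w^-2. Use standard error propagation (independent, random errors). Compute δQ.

Let u = s + y = 523.6. δu = √(δs² + δy²) = √(0.213 + 548) = 23.4, so δu/u = 0.0447.
Q is then a monomial in u, p, w:
δQ/Q = √((δu/u)² + (2·δp/p)² + (-2·δw/w)²) = √(0.00200 + 9.56e-05 + 0.0293) = 0.177
Q = 98830, so δQ = 0.177 × 98830 = 17500.

17500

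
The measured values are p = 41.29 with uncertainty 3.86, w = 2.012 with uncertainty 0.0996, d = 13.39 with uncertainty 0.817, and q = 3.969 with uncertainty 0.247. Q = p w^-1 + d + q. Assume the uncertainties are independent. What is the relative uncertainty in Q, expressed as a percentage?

6.16%

Let h = p·w^-1 = 20.52. δh/h = √((1·δp/p)² + (-1·δw/w)²) = √(0.00874 + 0.00245) = 0.106, so δh = 2.17.
Q = h + d + q: δQ = √(δh² + δd² + δq²) = √(4.71 + 0.667 + 0.0610) = 2.33
Q = 37.88, so δQ/Q = 2.33/37.88 = 0.0616.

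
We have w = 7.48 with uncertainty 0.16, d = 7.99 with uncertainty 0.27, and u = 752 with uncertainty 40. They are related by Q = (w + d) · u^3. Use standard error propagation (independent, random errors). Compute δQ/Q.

Let h = w + d = 15.5. δh = √(δw² + δd²) = √(0.0256 + 0.0729) = 0.314, so δh/h = 0.0203.
Q is then a monomial in h, u:
δQ/Q = √((δh/h)² + (3·δu/u)²) = √(0.000412 + 0.0255) = 0.161

0.161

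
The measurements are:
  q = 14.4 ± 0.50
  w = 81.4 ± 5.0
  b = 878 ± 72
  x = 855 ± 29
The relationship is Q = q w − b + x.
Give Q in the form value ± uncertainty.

Let p = q·w = 1170. δp/p = √((1·δq/q)² + (1·δw/w)²) = √(0.00121 + 0.00377) = 0.0706, so δp = 82.7.
Q = p − b + x: δQ = √(δp² + δb² + δx²) = √(6840 + 5180 + 841) = 113
Q = 1150.

1150 ± 113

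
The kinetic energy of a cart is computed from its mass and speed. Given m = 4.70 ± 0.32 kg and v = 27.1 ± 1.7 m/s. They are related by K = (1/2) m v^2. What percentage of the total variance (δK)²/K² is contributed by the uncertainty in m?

22.8%

(δK/K)² = (1·δm/m)² + (2·δv/v)²
  m term: (1×0.0681)² = 0.00464
  v term: (2×0.0627)² = 0.0157
Total = 0.0204. Share from m = 0.00464/0.0204 = 0.228.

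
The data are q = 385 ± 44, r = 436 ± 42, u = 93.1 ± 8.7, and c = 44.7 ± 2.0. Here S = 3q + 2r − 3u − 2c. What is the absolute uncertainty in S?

Each term contributes (cᵢ δxᵢ)² to (δS)²:
  (3·δq)² = 17400;  (2·δr)² = 7060;  (3·δu)² = 681;  (2·δc)² = 16.0
δS = √(25200) = 159

159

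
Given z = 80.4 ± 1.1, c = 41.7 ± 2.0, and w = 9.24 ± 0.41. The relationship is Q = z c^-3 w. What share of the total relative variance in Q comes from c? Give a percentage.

(δQ/Q)² = (1·δz/z)² + (-3·δc/c)² + (1·δw/w)²
  z term: (1×0.0137)² = 0.000187
  c term: (-3×0.0480)² = 0.0207
  w term: (1×0.0444)² = 0.00197
Total = 0.0229. Share from c = 0.0207/0.0229 = 0.906.

90.6%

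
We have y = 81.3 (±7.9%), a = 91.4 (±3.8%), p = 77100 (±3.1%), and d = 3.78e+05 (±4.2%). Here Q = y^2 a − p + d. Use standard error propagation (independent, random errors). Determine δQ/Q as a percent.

Let w = y^2·a = 6.04e+05. δw/w = √((2·δy/y)² + (1·δa/a)²) = √(0.0250 + 0.00144) = 0.163, so δw = 98200.
Q = w − p + d: δQ = √(δw² + δp² + δd²) = √(9.64e+09 + 5.71e+06 + 2.52e+08) = 99500
Q = 9.05e+05, so δQ/Q = 99500/9.05e+05 = 0.110.

11.0%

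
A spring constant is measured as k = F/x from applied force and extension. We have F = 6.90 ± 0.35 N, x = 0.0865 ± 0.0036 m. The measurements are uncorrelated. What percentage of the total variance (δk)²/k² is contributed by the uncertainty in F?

59.8%

(δk/k)² = (1·δF/F)² + (-1·δx/x)²
  F term: (1×0.0507)² = 0.00257
  x term: (-1×0.0416)² = 0.00173
Total = 0.00431. Share from F = 0.00257/0.00431 = 0.598.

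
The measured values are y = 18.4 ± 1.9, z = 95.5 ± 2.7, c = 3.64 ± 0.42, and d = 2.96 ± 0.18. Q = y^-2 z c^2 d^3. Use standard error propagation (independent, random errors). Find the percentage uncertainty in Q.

Since Q is a product/quotient, work with relative uncertainties:
  (-2·δy/y)² = (-2×0.103)² = 0.0427;  (1·δz/z)² = (1×0.0283)² = 0.000799;  (2·δc/c)² = (2×0.115)² = 0.0533;  (3·δd/d)² = (3×0.0608)² = 0.0333
δQ/Q = √(0.130) = 0.361

36.1%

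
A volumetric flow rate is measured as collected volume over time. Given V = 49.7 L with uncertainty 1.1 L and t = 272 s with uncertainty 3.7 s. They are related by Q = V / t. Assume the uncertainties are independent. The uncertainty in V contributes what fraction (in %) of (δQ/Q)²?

(δQ/Q)² = (1·δV/V)² + (-1·δt/t)²
  V term: (1×0.0221)² = 0.000490
  t term: (-1×0.0136)² = 0.000185
Total = 0.000675. Share from V = 0.000490/0.000675 = 0.726.

72.6%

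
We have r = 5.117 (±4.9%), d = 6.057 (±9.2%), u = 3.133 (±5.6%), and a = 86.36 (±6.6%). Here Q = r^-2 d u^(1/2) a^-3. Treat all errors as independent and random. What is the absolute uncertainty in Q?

1.53e-07

Relative error in a monomial: (δQ/Q)² = Σ (nᵢ · δxᵢ/xᵢ)².
  (-2·δr/r)² = (-2×0.0490)² = 0.00960;  (1·δd/d)² = (1×0.0920)² = 0.00846;  (½·δu/u)² = (0.5×0.0560)² = 0.000784;  (-3·δa/a)² = (-3×0.0660)² = 0.0392
δQ/Q = √(0.0581) = 0.241
Q = 6.357e-07, so δQ = 0.241 × 6.357e-07 = 1.53e-07.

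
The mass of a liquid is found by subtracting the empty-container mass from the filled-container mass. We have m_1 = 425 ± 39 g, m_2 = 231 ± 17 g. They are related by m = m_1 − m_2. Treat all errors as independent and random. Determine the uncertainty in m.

Absolute uncertainties add in quadrature for a linear combination:
  (δm_1)² = 1520;  (δm_2)² = 289
δm = √(1810) = 42.5 g

42.5 g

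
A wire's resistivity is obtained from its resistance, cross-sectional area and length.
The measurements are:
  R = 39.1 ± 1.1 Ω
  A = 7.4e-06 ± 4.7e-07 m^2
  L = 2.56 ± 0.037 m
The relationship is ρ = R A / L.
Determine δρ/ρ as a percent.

7.10%

Relative error in a monomial: (δρ/ρ)² = Σ (nᵢ · δxᵢ/xᵢ)².
  (1·δR/R)² = (1×0.0281)² = 0.000791;  (1·δA/A)² = (1×0.0635)² = 0.00403;  (-1·δL/L)² = (-1×0.0145)² = 0.000209
δρ/ρ = √(0.00503) = 0.0710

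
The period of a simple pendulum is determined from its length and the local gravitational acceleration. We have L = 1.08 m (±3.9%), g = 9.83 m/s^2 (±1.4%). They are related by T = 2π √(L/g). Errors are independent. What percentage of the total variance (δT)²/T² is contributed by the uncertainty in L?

(δT/T)² = (½·δL/L)² + (−½·δg/g)²
  L term: (0.5×0.0390)² = 0.000380
  g term: (-0.5×0.0140)² = 4.9e-05
Total = 0.000429. Share from L = 0.000380/0.000429 = 0.886.

88.6%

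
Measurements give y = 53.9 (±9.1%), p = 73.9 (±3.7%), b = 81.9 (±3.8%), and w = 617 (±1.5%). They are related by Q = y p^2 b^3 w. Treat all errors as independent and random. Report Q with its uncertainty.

Products/powers → add relative errors in quadrature, weighted by exponent:
  (1·δy/y)² = (1×0.0910)² = 0.00828;  (2·δp/p)² = (2×0.0370)² = 0.00548;  (3·δb/b)² = (3×0.0380)² = 0.0130;  (1·δw/w)² = (1×0.0150)² = 0.000225
δQ/Q = √(0.0270) = 0.164
Q = 9.98e+13, so δQ = 0.164 × 9.98e+13 = 1.64e+13.

(9.98 ± 1.64) × 10^13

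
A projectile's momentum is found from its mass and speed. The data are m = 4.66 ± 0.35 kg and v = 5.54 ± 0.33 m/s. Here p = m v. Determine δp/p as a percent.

Since p is a product/quotient, work with relative uncertainties:
  (1·δm/m)² = (1×0.0751)² = 0.00564;  (1·δv/v)² = (1×0.0596)² = 0.00355
δp/p = √(0.00919) = 0.0959

9.59%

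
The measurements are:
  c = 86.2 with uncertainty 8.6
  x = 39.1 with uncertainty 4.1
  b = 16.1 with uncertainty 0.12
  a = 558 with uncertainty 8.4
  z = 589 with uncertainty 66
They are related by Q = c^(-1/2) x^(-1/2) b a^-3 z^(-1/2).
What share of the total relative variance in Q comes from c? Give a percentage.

23.8%

(δQ/Q)² = (−½·δc/c)² + (−½·δx/x)² + (1·δb/b)² + (-3·δa/a)² + (−½·δz/z)²
  c term: (-0.5×0.0998)² = 0.00249
  x term: (-0.5×0.105)² = 0.00275
  b term: (1×0.00745)² = 5.56e-05
  a term: (-3×0.0151)² = 0.00204
  z term: (-0.5×0.112)² = 0.00314
Total = 0.0105. Share from c = 0.00249/0.0105 = 0.238.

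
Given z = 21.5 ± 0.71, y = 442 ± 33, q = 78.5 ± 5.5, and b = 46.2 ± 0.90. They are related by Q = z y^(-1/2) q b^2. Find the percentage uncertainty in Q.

9.44%

Products/powers → add relative errors in quadrature, weighted by exponent:
  (1·δz/z)² = (1×0.0330)² = 0.00109;  (−½·δy/y)² = (-0.5×0.0747)² = 0.00139;  (1·δq/q)² = (1×0.0701)² = 0.00491;  (2·δb/b)² = (2×0.0195)² = 0.00152
δQ/Q = √(0.00891) = 0.0944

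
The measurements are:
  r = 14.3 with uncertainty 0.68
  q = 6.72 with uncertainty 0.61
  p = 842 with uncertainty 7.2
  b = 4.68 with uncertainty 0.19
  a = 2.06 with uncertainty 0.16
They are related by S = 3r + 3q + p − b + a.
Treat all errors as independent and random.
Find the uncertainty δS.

7.71

Sums and differences: (δS)² = Σ (cᵢ δxᵢ)².
  (3·δr)² = 4.16;  (3·δq)² = 3.35;  (δp)² = 51.8;  (δb)² = 0.0361;  (δa)² = 0.0256
δS = √(59.4) = 7.71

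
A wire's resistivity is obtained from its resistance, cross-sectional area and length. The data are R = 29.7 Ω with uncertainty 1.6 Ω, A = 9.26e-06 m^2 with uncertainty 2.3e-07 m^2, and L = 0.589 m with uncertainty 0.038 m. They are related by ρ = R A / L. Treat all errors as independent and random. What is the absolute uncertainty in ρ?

4.09e-05 Ω·m

Products/powers → add relative errors in quadrature, weighted by exponent:
  (1·δR/R)² = (1×0.0539)² = 0.00290;  (1·δA/A)² = (1×0.0248)² = 0.000617;  (-1·δL/L)² = (-1×0.0645)² = 0.00416
δρ/ρ = √(0.00768) = 0.0876
ρ = 0.000467 Ω·m, so δρ = 0.0876 × 0.000467 = 4.09e-05 Ω·m.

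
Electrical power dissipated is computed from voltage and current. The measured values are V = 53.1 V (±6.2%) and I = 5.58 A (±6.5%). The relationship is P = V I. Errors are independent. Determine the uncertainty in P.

26.6 W

Relative error in a monomial: (δP/P)² = Σ (nᵢ · δxᵢ/xᵢ)².
  (1·δV/V)² = (1×0.0620)² = 0.00384;  (1·δI/I)² = (1×0.0650)² = 0.00423
δP/P = √(0.00807) = 0.0898
P = 296 W, so δP = 0.0898 × 296 = 26.6 W.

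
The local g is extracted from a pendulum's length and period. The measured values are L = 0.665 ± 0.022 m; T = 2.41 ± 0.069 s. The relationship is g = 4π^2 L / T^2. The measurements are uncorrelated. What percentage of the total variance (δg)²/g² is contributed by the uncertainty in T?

(δg/g)² = (1·δL/L)² + (-2·δT/T)²
  L term: (1×0.0331)² = 0.00109
  T term: (-2×0.0286)² = 0.00328
Total = 0.00437. Share from T = 0.00328/0.00437 = 0.750.

75.0%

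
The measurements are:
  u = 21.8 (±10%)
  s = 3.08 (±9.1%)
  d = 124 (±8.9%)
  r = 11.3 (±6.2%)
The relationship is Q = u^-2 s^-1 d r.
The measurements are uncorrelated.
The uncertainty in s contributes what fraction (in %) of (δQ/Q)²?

(δQ/Q)² = (-2·δu/u)² + (-1·δs/s)² + (1·δd/d)² + (1·δr/r)²
  u term: (-2×0.100)² = 0.0400
  s term: (-1×0.0910)² = 0.00828
  d term: (1×0.0890)² = 0.00792
  r term: (1×0.0620)² = 0.00384
Total = 0.0600. Share from s = 0.00828/0.0600 = 0.138.

13.8%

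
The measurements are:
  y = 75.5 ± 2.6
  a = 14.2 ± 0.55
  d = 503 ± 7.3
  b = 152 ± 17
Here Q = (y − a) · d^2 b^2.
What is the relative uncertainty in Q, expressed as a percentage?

Let u = y − a = 61.3. δu = √(δy² + δa²) = √(6.76 + 0.303) = 2.66, so δu/u = 0.0434.
Q is then a monomial in u, d, b:
δQ/Q = √((δu/u)² + (2·δd/d)² + (2·δb/b)²) = √(0.00188 + 0.000842 + 0.0500) = 0.230

23.0%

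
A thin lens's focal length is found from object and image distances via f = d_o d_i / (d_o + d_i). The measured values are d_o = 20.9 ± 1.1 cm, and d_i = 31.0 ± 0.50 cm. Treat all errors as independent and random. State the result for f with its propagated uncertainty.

∂f/∂d_o = (d_i/(d_o+d_i))² = 0.357;  ∂f/∂d_i = (d_o/(d_o+d_i))² = 0.162
δf = √((∂f/∂d_o · δd_o)² + (∂f/∂d_i · δd_i)²) = √(0.154 + 0.00657) = 0.401 cm
f = 12.5 cm.

12.5 ± 0.401 cm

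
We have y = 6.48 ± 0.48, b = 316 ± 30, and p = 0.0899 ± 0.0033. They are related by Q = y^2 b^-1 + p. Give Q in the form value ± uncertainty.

0.223 ± 0.0236

Let w = y^2·b^-1 = 0.133. δw/w = √((2·δy/y)² + (-1·δb/b)²) = √(0.0219 + 0.00901) = 0.176, so δw = 0.0234.
Q = w + p: δQ = √(δw² + δp²) = √(0.000547 + 1.09e-05) = 0.0236
Q = 0.223.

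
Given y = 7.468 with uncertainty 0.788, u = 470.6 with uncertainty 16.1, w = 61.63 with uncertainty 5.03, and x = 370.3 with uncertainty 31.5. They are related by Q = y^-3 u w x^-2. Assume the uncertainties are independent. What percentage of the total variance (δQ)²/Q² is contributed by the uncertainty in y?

(δQ/Q)² = (-3·δy/y)² + (1·δu/u)² + (1·δw/w)² + (-2·δx/x)²
  y term: (-3×0.106)² = 0.100
  u term: (1×0.0342)² = 0.00117
  w term: (1×0.0816)² = 0.00666
  x term: (-2×0.0851)² = 0.0289
Total = 0.137. Share from y = 0.100/0.137 = 0.732.

73.2%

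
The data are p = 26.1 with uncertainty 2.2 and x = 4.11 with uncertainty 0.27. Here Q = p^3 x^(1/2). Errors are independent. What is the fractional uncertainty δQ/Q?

Q is a product of powers, so relative uncertainties combine in quadrature:
  (3·δp/p)² = (3×0.0843)² = 0.0639;  (½·δx/x)² = (0.5×0.0657)² = 0.00108
δQ/Q = √(0.0650) = 0.255

0.255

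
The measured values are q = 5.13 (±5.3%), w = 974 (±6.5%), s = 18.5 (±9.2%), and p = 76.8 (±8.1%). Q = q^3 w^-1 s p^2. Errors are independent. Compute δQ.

3830

Relative error in a monomial: (δQ/Q)² = Σ (nᵢ · δxᵢ/xᵢ)².
  (3·δq/q)² = (3×0.0530)² = 0.0253;  (-1·δw/w)² = (-1×0.0650)² = 0.00423;  (1·δs/s)² = (1×0.0920)² = 0.00846;  (2·δp/p)² = (2×0.0810)² = 0.0262
δQ/Q = √(0.0642) = 0.253
Q = 15100, so δQ = 0.253 × 15100 = 3830.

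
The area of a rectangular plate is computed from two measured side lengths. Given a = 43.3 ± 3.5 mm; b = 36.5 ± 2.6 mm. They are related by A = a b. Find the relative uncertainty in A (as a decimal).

Since A is a product/quotient, work with relative uncertainties:
  (1·δa/a)² = (1×0.0808)² = 0.00653;  (1·δb/b)² = (1×0.0712)² = 0.00507
δA/A = √(0.0116) = 0.108

0.108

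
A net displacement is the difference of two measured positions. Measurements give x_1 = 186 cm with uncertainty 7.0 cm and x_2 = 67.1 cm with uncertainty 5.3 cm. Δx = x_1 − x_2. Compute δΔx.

8.78 cm

Δx is a linear combination, so absolute uncertainties add in quadrature:
  (δx_1)² = 49.0;  (δx_2)² = 28.1
δΔx = √(77.1) = 8.78 cm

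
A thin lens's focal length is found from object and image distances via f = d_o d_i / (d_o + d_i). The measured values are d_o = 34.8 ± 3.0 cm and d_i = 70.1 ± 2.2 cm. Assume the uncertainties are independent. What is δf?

1.36 cm

∂f/∂d_o = (d_i/(d_o+d_i))² = 0.447;  ∂f/∂d_i = (d_o/(d_o+d_i))² = 0.110
δf = √((∂f/∂d_o · δd_o)² + (∂f/∂d_i · δd_i)²) = √(1.79 + 0.0586) = 1.36 cm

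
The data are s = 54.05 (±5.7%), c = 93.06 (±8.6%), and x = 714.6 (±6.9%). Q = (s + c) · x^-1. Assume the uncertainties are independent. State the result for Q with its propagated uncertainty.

Let u = s + c = 147.1. δu = √(δs² + δc²) = √(9.49 + 64.1) = 8.58, so δu/u = 0.0583.
Q is then a monomial in u, x:
δQ/Q = √((δu/u)² + (-1·δx/x)²) = √(0.00340 + 0.00476) = 0.0903
Q = 0.2059, so δQ = 0.0903 × 0.2059 = 0.0186.

0.2059 ± 0.0186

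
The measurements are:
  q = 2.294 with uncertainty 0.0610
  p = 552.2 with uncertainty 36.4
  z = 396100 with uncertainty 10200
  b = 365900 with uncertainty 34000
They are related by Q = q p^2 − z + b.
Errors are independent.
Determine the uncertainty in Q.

1.01e+05

Let w = q·p^2 = 699500. δw/w = √((1·δq/q)² + (2·δp/p)²) = √(0.000707 + 0.0174) = 0.134, so δw = 94100.
Q = w − z + b: δQ = √(δw² + δz² + δb²) = √(8.85e+09 + 1.04e+08 + 1.16e+09) = 1.01e+05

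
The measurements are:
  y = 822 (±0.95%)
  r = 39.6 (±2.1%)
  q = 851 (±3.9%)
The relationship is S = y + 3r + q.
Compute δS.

34.2

Sums and differences: (δS)² = Σ (cᵢ δxᵢ)².
  (δy)² = 61.0;  (3·δr)² = 6.22;  (δq)² = 1100
δS = √(1170) = 34.2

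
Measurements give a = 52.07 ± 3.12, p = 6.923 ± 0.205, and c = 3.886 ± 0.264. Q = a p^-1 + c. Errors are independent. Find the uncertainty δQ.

0.568

Let w = a·p^-1 = 7.521. δw/w = √((1·δa/a)² + (-1·δp/p)²) = √(0.00359 + 0.000877) = 0.0668, so δw = 0.503.
Q = w + c: δQ = √(δw² + δc²) = √(0.253 + 0.0697) = 0.568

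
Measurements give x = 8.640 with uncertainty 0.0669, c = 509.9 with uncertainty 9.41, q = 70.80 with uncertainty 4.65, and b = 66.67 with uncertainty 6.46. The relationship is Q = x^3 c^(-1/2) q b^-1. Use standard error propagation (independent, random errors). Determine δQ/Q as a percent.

12.0%

Relative error in a monomial: (δQ/Q)² = Σ (nᵢ · δxᵢ/xᵢ)².
  (3·δx/x)² = (3×0.00774)² = 0.000540;  (−½·δc/c)² = (-0.5×0.0185)² = 8.51e-05;  (1·δq/q)² = (1×0.0657)² = 0.00431;  (-1·δb/b)² = (-1×0.0969)² = 0.00939
δQ/Q = √(0.0143) = 0.120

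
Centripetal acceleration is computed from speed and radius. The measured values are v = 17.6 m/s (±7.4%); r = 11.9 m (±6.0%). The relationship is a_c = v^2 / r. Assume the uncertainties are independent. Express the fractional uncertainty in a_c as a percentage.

16.0%

Since a_c is a product/quotient, work with relative uncertainties:
  (2·δv/v)² = (2×0.0740)² = 0.0219;  (-1·δr/r)² = (-1×0.0600)² = 0.00360
δa_c/a_c = √(0.0255) = 0.160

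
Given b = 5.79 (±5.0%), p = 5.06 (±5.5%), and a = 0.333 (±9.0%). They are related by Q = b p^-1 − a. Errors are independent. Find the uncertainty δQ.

0.0902

Let w = b·p^-1 = 1.14. δw/w = √((1·δb/b)² + (-1·δp/p)²) = √(0.00250 + 0.00302) = 0.0743, so δw = 0.0851.
Q = w − a: δQ = √(δw² + δa²) = √(0.00723 + 0.000898) = 0.0902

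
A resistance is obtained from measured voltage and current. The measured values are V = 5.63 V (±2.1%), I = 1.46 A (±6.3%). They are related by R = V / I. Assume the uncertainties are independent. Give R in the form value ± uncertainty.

3.86 ± 0.256 Ω

For a monomial R ∝ V, I^-1, fractional errors add in quadrature:
  (1·δV/V)² = (1×0.0210)² = 0.000441;  (-1·δI/I)² = (-1×0.0630)² = 0.00397
δR/R = √(0.00441) = 0.0664
R = 3.86 Ω, so δR = 0.0664 × 3.86 = 0.256 Ω.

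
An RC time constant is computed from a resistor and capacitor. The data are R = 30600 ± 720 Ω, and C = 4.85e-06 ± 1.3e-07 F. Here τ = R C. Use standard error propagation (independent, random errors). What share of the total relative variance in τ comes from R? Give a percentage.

43.5%

(δτ/τ)² = (1·δR/R)² + (1·δC/C)²
  R term: (1×0.0235)² = 0.000554
  C term: (1×0.0268)² = 0.000718
Total = 0.00127. Share from R = 0.000554/0.00127 = 0.435.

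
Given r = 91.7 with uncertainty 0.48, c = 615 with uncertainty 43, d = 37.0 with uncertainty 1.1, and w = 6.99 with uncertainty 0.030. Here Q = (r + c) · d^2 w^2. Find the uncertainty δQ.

4.04e+06

Let u = r + c = 707. δu = √(δr² + δc²) = √(0.230 + 1850) = 43.0, so δu/u = 0.0608.
Q is then a monomial in u, d, w:
δQ/Q = √((δu/u)² + (2·δd/d)² + (2·δw/w)²) = √(0.00370 + 0.00354 + 7.37e-05) = 0.0855
Q = 4.73e+07, so δQ = 0.0855 × 4.73e+07 = 4.04e+06.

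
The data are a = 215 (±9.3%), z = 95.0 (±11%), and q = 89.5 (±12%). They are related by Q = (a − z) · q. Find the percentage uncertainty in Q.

22.3%

Let u = a − z = 120. δu = √(δa² + δz²) = √(400 + 109) = 22.6, so δu/u = 0.188.
Q is then a monomial in u, q:
δQ/Q = √((δu/u)² + (1·δq/q)²) = √(0.0353 + 0.0144) = 0.223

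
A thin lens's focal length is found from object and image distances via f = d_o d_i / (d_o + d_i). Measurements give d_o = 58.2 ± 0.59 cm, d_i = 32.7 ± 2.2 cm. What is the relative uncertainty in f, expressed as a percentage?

∂f/∂d_o = (d_i/(d_o+d_i))² = 0.129;  ∂f/∂d_i = (d_o/(d_o+d_i))² = 0.410
δf = √((∂f/∂d_o · δd_o)² + (∂f/∂d_i · δd_i)²) = √(0.00583 + 0.813) = 0.905 cm
f = 20.9 cm, so δf/f = 0.905/20.9 = 0.0432.

4.32%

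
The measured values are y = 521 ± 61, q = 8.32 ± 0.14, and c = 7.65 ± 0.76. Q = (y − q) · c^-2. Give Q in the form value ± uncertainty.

Let u = y − q = 513. δu = √(δy² + δq²) = √(3720 + 0.0196) = 61.0, so δu/u = 0.119.
Q is then a monomial in u, c:
δQ/Q = √((δu/u)² + (-2·δc/c)²) = √(0.0142 + 0.0395) = 0.232
Q = 8.76, so δQ = 0.232 × 8.76 = 2.03.

8.76 ± 2.03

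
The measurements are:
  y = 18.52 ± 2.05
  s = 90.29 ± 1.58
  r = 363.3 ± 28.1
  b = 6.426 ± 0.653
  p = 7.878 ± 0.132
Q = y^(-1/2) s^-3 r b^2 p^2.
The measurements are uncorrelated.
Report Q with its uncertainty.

0.2939 ± 0.0684

Products/powers → add relative errors in quadrature, weighted by exponent:
  (−½·δy/y)² = (-0.5×0.111)² = 0.00306;  (-3·δs/s)² = (-3×0.0175)² = 0.00276;  (1·δr/r)² = (1×0.0773)² = 0.00598;  (2·δb/b)² = (2×0.102)² = 0.0413;  (2·δp/p)² = (2×0.0168)² = 0.00112
δQ/Q = √(0.0542) = 0.233
Q = 0.2939, so δQ = 0.233 × 0.2939 = 0.0684.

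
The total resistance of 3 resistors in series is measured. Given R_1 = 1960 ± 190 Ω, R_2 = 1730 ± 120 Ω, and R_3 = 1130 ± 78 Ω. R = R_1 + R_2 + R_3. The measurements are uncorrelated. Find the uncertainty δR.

For a sum/difference, combine absolute errors in quadrature:
  (δR_1)² = 36100;  (δR_2)² = 14400;  (δR_3)² = 6080
δR = √(56600) = 238 Ω

238 Ω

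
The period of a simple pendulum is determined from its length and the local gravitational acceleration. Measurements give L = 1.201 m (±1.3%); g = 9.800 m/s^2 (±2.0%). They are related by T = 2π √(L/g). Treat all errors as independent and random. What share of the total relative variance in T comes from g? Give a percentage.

70.3%

(δT/T)² = (½·δL/L)² + (−½·δg/g)²
  L term: (0.5×0.0130)² = 4.23e-05
  g term: (-0.5×0.0200)² = 0.000100
Total = 0.000142. Share from g = 0.000100/0.000142 = 0.703.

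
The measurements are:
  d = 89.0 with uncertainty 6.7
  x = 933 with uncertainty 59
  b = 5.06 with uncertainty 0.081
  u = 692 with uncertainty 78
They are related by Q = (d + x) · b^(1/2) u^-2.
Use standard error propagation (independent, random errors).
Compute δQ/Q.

Let w = d + x = 1020. δw = √(δd² + δx²) = √(44.9 + 3480) = 59.4, so δw/w = 0.0581.
Q is then a monomial in w, b, u:
δQ/Q = √((δw/w)² + (½·δb/b)² + (-2·δu/u)²) = √(0.00338 + 6.41e-05 + 0.0508) = 0.233

0.233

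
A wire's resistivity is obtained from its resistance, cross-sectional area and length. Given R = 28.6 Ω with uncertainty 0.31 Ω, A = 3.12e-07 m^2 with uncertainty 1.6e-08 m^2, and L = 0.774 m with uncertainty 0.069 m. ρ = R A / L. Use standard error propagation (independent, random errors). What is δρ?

1.19e-06 Ω·m

Each factor contributes (exponent × relative error)² to (δρ/ρ)²:
  (1·δR/R)² = (1×0.0108)² = 0.000117;  (1·δA/A)² = (1×0.0513)² = 0.00263;  (-1·δL/L)² = (-1×0.0891)² = 0.00795
δρ/ρ = √(0.0107) = 0.103
ρ = 1.15e-05 Ω·m, so δρ = 0.103 × 1.15e-05 = 1.19e-06 Ω·m.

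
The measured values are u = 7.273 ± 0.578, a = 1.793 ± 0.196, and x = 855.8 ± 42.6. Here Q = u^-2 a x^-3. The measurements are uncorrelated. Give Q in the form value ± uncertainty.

(5.408 ± 1.32) × 10^-11

For a monomial Q ∝ u^-2, a, x^-3, fractional errors add in quadrature:
  (-2·δu/u)² = (-2×0.0795)² = 0.0253;  (1·δa/a)² = (1×0.109)² = 0.0119;  (-3·δx/x)² = (-3×0.0498)² = 0.0223
δQ/Q = √(0.0595) = 0.244
Q = 5.408e-11, so δQ = 0.244 × 5.408e-11 = 1.32e-11.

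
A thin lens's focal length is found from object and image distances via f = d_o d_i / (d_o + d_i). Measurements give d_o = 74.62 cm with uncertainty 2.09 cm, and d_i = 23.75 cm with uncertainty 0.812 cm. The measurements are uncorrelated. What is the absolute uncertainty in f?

0.483 cm

∂f/∂d_o = (d_i/(d_o+d_i))² = 0.0583;  ∂f/∂d_i = (d_o/(d_o+d_i))² = 0.575
δf = √((∂f/∂d_o · δd_o)² + (∂f/∂d_i · δd_i)²) = √(0.0148 + 0.218) = 0.483 cm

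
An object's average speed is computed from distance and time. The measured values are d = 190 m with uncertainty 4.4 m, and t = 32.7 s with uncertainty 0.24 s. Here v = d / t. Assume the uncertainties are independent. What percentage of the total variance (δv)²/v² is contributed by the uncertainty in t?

(δv/v)² = (1·δd/d)² + (-1·δt/t)²
  d term: (1×0.0232)² = 0.000536
  t term: (-1×0.00734)² = 5.39e-05
Total = 0.000590. Share from t = 5.39e-05/0.000590 = 0.0913.

9.13%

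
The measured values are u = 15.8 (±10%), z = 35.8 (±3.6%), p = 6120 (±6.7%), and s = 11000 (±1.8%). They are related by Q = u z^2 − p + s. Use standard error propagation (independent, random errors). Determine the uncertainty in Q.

2540

Let w = u·z^2 = 20200. δw/w = √((1·δu/u)² + (2·δz/z)²) = √(0.0100 + 0.00518) = 0.123, so δw = 2500.
Q = w − p + s: δQ = √(δw² + δp² + δs²) = √(6.23e+06 + 1.68e+05 + 39200) = 2540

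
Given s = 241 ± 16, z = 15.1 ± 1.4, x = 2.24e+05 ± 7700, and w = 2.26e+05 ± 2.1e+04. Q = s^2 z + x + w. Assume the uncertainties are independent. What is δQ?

1.44e+05

Let p = s^2·z = 8.77e+05. δp/p = √((2·δs/s)² + (1·δz/z)²) = √(0.0176 + 0.00860) = 0.162, so δp = 1.42e+05.
Q = p + x + w: δQ = √(δp² + δx² + δw²) = √(2.02e+10 + 5.93e+07 + 4.41e+08) = 1.44e+05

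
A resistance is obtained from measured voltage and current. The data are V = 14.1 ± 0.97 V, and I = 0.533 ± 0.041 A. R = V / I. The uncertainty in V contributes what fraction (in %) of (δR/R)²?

(δR/R)² = (1·δV/V)² + (-1·δI/I)²
  V term: (1×0.0688)² = 0.00473
  I term: (-1×0.0769)² = 0.00592
Total = 0.0106. Share from V = 0.00473/0.0106 = 0.444.

44.4%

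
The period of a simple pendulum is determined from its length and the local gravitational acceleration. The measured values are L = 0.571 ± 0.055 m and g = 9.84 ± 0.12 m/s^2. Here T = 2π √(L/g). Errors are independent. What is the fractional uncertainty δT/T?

Since T is a product/quotient, work with relative uncertainties:
  (½·δL/L)² = (0.5×0.0963)² = 0.00232;  (−½·δg/g)² = (-0.5×0.0122)² = 3.72e-05
δT/T = √(0.00236) = 0.0485

0.0485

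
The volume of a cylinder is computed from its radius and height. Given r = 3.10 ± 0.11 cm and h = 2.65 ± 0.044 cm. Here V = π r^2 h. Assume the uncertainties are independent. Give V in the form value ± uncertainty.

80.0 ± 5.83 cm^3

Products/powers → add relative errors in quadrature, weighted by exponent:
  (2·δr/r)² = (2×0.0355)² = 0.00504;  (1·δh/h)² = (1×0.0166)² = 0.000276
δV/V = √(0.00531) = 0.0729
V = 80.0 cm^3, so δV = 0.0729 × 80.0 = 5.83 cm^3.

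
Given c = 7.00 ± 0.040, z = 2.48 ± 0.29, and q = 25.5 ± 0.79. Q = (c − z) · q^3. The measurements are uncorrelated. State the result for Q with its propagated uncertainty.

Let u = c − z = 4.52. δu = √(δc² + δz²) = √(0.00160 + 0.0841) = 0.293, so δu/u = 0.0648.
Q is then a monomial in u, q:
δQ/Q = √((δu/u)² + (3·δq/q)²) = √(0.00419 + 0.00864) = 0.113
Q = 74900, so δQ = 0.113 × 74900 = 8490.

74900 ± 8490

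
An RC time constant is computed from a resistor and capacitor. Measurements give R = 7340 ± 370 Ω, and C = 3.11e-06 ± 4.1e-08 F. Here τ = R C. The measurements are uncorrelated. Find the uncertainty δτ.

Products/powers → add relative errors in quadrature, weighted by exponent:
  (1·δR/R)² = (1×0.0504)² = 0.00254;  (1·δC/C)² = (1×0.0132)² = 0.000174
δτ/τ = √(0.00271) = 0.0521
τ = 0.0228 s, so δτ = 0.0521 × 0.0228 = 0.00119 s.

0.00119 s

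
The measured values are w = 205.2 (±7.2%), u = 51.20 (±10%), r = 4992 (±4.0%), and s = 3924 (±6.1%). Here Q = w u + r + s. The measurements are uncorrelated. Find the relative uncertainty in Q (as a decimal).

0.0686

Let p = w·u = 10510. δp/p = √((1·δw/w)² + (1·δu/u)²) = √(0.00518 + 0.0100) = 0.123, so δp = 1290.
Q = p + r + s: δQ = √(δp² + δr² + δs²) = √(1.68e+06 + 39900 + 57300) = 1330
Q = 19420, so δQ/Q = 1330/19420 = 0.0686.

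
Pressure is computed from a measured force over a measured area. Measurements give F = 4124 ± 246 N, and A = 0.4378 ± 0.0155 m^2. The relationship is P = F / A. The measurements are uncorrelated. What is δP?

653 Pa

Each factor contributes (exponent × relative error)² to (δP/P)²:
  (1·δF/F)² = (1×0.0597)² = 0.00356;  (-1·δA/A)² = (-1×0.0354)² = 0.00125
δP/P = √(0.00481) = 0.0694
P = 9420 Pa, so δP = 0.0694 × 9420 = 653 Pa.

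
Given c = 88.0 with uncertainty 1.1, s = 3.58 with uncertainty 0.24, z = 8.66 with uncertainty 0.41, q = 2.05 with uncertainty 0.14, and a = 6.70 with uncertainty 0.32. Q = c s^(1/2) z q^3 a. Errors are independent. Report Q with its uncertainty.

Each factor contributes (exponent × relative error)² to (δQ/Q)²:
  (1·δc/c)² = (1×0.0125)² = 0.000156;  (½·δs/s)² = (0.5×0.0670)² = 0.00112;  (1·δz/z)² = (1×0.0473)² = 0.00224;  (3·δq/q)² = (3×0.0683)² = 0.0420;  (1·δa/a)² = (1×0.0478)² = 0.00228
δQ/Q = √(0.0478) = 0.219
Q = 83200, so δQ = 0.219 × 83200 = 18200.

83200 ± 18200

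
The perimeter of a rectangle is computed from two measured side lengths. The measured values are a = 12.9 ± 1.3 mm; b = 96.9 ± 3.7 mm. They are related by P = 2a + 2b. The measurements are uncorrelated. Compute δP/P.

0.0357

Sums and differences: (δP)² = Σ (cᵢ δxᵢ)².
  (2·δa)² = 6.76;  (2·δb)² = 54.8
δP = √(61.5) = 7.84 mm
P = 220 mm, so δP/P = 7.84/220 = 0.0357.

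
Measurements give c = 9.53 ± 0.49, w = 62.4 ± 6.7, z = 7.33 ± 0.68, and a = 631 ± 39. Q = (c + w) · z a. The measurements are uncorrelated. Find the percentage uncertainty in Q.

14.5%

Let u = c + w = 71.9. δu = √(δc² + δw²) = √(0.240 + 44.9) = 6.72, so δu/u = 0.0934.
Q is then a monomial in u, z, a:
δQ/Q = √((δu/u)² + (1·δz/z)² + (1·δa/a)²) = √(0.00872 + 0.00861 + 0.00382) = 0.145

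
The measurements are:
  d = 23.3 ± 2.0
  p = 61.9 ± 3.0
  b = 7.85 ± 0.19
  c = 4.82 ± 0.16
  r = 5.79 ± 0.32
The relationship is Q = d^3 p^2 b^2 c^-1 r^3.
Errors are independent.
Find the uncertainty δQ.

3.93e+10

Products/powers → add relative errors in quadrature, weighted by exponent:
  (3·δd/d)² = (3×0.0858)² = 0.0663;  (2·δp/p)² = (2×0.0485)² = 0.00940;  (2·δb/b)² = (2×0.0242)² = 0.00234;  (-1·δc/c)² = (-1×0.0332)² = 0.00110;  (3·δr/r)² = (3×0.0553)² = 0.0275
δQ/Q = √(0.107) = 0.327
Q = 1.2e+11, so δQ = 0.327 × 1.2e+11 = 3.93e+10.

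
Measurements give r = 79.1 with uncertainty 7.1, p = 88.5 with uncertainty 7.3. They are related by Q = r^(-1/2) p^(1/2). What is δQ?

0.0645

Q is a product of powers, so relative uncertainties combine in quadrature:
  (−½·δr/r)² = (-0.5×0.0898)² = 0.00201;  (½·δp/p)² = (0.5×0.0825)² = 0.00170
δQ/Q = √(0.00372) = 0.0610
Q = 1.06, so δQ = 0.0610 × 1.06 = 0.0645.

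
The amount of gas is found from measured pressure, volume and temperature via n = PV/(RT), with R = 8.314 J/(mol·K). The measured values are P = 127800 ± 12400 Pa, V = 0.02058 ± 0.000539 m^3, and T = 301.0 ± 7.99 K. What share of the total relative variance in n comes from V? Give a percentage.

6.35%

(δn/n)² = (1·δP/P)² + (1·δV/V)² + (-1·δT/T)²
  P term: (1×0.0970)² = 0.00941
  V term: (1×0.0262)² = 0.000686
  T term: (-1×0.0265)² = 0.000705
Total = 0.0108. Share from V = 0.000686/0.0108 = 0.0635.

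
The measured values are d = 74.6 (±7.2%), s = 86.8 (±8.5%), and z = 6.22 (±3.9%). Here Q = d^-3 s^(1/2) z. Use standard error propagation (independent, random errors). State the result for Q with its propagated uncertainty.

Each factor contributes (exponent × relative error)² to (δQ/Q)²:
  (-3·δd/d)² = (-3×0.0720)² = 0.0467;  (½·δs/s)² = (0.5×0.0850)² = 0.00181;  (1·δz/z)² = (1×0.0390)² = 0.00152
δQ/Q = √(0.0500) = 0.224
Q = 0.000140, so δQ = 0.224 × 0.000140 = 3.12e-05.

(1.40 ± 0.312) × 10^-4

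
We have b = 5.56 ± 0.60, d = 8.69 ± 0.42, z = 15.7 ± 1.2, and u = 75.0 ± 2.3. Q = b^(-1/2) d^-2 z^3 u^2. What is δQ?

For a monomial Q ∝ b^(-1/2), d^-2, z^3, u^2, fractional errors add in quadrature:
  (−½·δb/b)² = (-0.5×0.108)² = 0.00291;  (-2·δd/d)² = (-2×0.0483)² = 0.00934;  (3·δz/z)² = (3×0.0764)² = 0.0526;  (2·δu/u)² = (2×0.0307)² = 0.00376
δQ/Q = √(0.0686) = 0.262
Q = 1.22e+05, so δQ = 0.262 × 1.22e+05 = 32000.

32000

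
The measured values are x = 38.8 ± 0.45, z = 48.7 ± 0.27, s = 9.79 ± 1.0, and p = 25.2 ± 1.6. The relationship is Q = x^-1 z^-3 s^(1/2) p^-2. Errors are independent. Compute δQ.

1.52e-10

Q is a product of powers, so relative uncertainties combine in quadrature:
  (-1·δx/x)² = (-1×0.0116)² = 0.000135;  (-3·δz/z)² = (-3×0.00554)² = 0.000277;  (½·δs/s)² = (0.5×0.102)² = 0.00261;  (-2·δp/p)² = (-2×0.0635)² = 0.0161
δQ/Q = √(0.0191) = 0.138
Q = 1.1e-09, so δQ = 0.138 × 1.1e-09 = 1.52e-10.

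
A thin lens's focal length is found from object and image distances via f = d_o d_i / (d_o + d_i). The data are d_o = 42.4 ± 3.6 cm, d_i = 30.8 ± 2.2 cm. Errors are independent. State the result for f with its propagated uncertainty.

17.8 ± 0.975 cm

∂f/∂d_o = (d_i/(d_o+d_i))² = 0.177;  ∂f/∂d_i = (d_o/(d_o+d_i))² = 0.336
δf = √((∂f/∂d_o · δd_o)² + (∂f/∂d_i · δd_i)²) = √(0.406 + 0.545) = 0.975 cm
f = 17.8 cm.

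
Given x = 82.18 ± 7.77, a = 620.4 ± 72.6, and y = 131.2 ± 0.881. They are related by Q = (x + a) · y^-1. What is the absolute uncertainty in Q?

0.558

Let u = x + a = 702.6. δu = √(δx² + δa²) = √(60.4 + 5270) = 73.0, so δu/u = 0.104.
Q is then a monomial in u, y:
δQ/Q = √((δu/u)² + (-1·δy/y)²) = √(0.0108 + 4.51e-05) = 0.104
Q = 5.355, so δQ = 0.104 × 5.355 = 0.558.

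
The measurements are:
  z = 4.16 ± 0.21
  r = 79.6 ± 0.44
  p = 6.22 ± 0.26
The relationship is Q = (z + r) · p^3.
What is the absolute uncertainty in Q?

2530

Let u = z + r = 83.8. δu = √(δz² + δr²) = √(0.0441 + 0.194) = 0.488, so δu/u = 0.00582.
Q is then a monomial in u, p:
δQ/Q = √((δu/u)² + (3·δp/p)²) = √(3.39e-05 + 0.0157) = 0.126
Q = 20200, so δQ = 0.126 × 20200 = 2530.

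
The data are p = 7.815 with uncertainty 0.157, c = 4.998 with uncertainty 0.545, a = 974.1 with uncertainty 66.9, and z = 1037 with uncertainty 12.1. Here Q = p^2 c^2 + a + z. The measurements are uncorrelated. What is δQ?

Let w = p^2·c^2 = 1526. δw/w = √((2·δp/p)² + (2·δc/c)²) = √(0.00161 + 0.0476) = 0.222, so δw = 338.
Q = w + a + z: δQ = √(δw² + δa² + δz²) = √(1.14e+05 + 4480 + 146) = 345

345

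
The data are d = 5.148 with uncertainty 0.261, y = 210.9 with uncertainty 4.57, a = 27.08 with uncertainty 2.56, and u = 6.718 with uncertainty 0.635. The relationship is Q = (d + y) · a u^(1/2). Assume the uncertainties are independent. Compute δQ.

1630

Let w = d + y = 216.0. δw = √(δd² + δy²) = √(0.0681 + 20.9) = 4.58, so δw/w = 0.0212.
Q is then a monomial in w, a, u:
δQ/Q = √((δw/w)² + (1·δa/a)² + (½·δu/u)²) = √(0.000449 + 0.00894 + 0.00223) = 0.108
Q = 15160, so δQ = 0.108 × 15160 = 1630.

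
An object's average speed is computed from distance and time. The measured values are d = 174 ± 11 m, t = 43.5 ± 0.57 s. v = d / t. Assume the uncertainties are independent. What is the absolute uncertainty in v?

For a monomial v ∝ d, t^-1, fractional errors add in quadrature:
  (1·δd/d)² = (1×0.0632)² = 0.00400;  (-1·δt/t)² = (-1×0.0131)² = 0.000172
δv/v = √(0.00417) = 0.0646
v = 4.00 m/s, so δv = 0.0646 × 4.00 = 0.258 m/s.

0.258 m/s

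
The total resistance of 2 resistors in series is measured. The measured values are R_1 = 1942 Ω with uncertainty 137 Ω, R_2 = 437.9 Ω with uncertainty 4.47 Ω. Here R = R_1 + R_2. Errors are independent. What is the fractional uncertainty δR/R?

Absolute uncertainties add in quadrature for a linear combination:
  (δR_1)² = 18800;  (δR_2)² = 20.0
δR = √(18800) = 137 Ω
R = 2380 Ω, so δR/R = 137/2380 = 0.0576.

0.0576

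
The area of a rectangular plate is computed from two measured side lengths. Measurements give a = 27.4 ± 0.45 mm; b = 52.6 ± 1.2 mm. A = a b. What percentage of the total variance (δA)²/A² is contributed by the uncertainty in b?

(δA/A)² = (1·δa/a)² + (1·δb/b)²
  a term: (1×0.0164)² = 0.000270
  b term: (1×0.0228)² = 0.000520
Total = 0.000790. Share from b = 0.000520/0.000790 = 0.659.

65.9%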